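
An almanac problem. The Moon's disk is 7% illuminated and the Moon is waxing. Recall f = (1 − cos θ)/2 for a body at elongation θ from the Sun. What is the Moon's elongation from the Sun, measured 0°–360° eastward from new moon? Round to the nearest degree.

31°

From f = (1 − cos θ)/2: cos θ = 1 − 2×0.07 = 0.860; arccos → 30.7°.
The Moon is waxing (0°–180°), so θ = 30.7° directly.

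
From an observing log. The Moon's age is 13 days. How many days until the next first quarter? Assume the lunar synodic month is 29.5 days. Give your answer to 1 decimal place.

23.9 days

First quarter is 0.25 of the way through the cycle: age 0.25 × 29.5 = 7.375 d.
Already past this cycle's first quarter; the next is at 7.375 + 29.5 = 36.875 d, so 36.875 − 13 = 23.875 days.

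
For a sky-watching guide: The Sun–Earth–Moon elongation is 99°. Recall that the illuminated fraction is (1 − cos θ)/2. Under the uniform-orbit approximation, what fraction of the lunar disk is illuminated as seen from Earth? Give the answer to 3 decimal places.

0.578

cos 99° = (-0.156), so f = (1 − (-0.156))/2 = 0.578.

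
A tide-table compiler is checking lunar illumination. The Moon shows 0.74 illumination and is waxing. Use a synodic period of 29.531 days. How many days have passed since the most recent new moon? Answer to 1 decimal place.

9.7 days

Invert f = (1 − cos θ)/2 to get cos θ = 1 − 2(0.74) = -0.480, hence θ₀ = arccos -0.480 = 118.7°.
Before full moon the principal value applies: θ = 118.7°.
That fraction of the synodic month is 118.7/360 × 29.531 d ≈ 9.74 d.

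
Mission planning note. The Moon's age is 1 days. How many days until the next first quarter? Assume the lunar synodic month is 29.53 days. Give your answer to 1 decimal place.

6.4 days

First quarter occurs at elongation 90°, i.e. at age 29.53 × 90/360 = 7.383 d.
So 6.383 days remain (7.383 − 1).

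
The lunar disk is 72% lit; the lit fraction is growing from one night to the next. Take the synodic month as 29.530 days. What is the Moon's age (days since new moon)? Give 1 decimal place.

Invert f = (1 − cos θ)/2 to get cos θ = 1 − 2(0.72) = -0.440, hence θ₀ = arccos -0.440 = 116.1°.
Waxing ⇒ before full, so θ = 116.1°.
Age = 29.530 × 116.1°/360° ≈ 9.52 days.

9.5 days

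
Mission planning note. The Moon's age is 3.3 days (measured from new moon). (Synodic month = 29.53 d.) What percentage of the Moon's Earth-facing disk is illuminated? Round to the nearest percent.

12%

The Moon has covered 3.3/29.53 of its cycle, so θ ≈ 360° × 3.3/29.53 = 40.2°.
cos 40.2° = 0.763, so f = (1 − 0.763)/2 = 0.118, so 12%.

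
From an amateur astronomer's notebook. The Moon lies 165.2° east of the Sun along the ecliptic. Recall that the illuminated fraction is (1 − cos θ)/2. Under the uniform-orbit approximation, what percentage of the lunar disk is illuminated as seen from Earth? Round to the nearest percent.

cos 165.2° = (-0.967), so f = (1 − (-0.967))/2 = 0.983, i.e. 98%.

98%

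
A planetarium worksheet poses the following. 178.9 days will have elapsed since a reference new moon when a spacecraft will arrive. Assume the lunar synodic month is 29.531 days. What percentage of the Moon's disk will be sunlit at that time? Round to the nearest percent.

Reduce mod P: 178.9 − 6×29.531 = 1.71 d into the current lunation.
Elongation θ = 360° × 1.71/29.531 ≈ 20.9°.
cos 20.9° = 0.934, so f = (1 − 0.934)/2 = 0.033, so 3%.

3%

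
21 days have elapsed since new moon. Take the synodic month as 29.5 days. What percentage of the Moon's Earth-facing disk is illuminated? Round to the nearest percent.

Phase angle: θ = 360°·(21 d)/(29.5 d) = 256.3°.
With cos θ = (-0.237), the lit fraction is (1 − (-0.237))/2 ≈ 0.619, so 62%.

62%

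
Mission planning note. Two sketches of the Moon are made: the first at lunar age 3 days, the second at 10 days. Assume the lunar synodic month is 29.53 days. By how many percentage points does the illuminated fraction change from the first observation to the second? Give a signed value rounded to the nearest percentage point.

First observation: θ = 360°·3/29.53 = 36.6°, so f = 0.098.
Second observation: θ = 121.9°, f = 0.764.
Δf = 0.764 − 0.098 = +0.666, i.e. +67 pp.

+67 percentage points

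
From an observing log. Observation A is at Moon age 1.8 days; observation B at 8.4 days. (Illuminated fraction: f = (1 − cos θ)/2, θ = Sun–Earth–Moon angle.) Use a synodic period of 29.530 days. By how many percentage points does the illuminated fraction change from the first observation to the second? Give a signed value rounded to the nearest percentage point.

+57 pp

First observation: θ = 360°·1.8/29.530 = 21.9°, so f = 0.036.
Second observation: θ = 102.4°, f = 0.607.
Δf = 0.607 − 0.036 = +0.571, i.e. +57 pp.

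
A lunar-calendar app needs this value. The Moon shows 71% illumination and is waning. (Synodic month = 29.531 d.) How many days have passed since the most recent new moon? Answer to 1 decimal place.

20.1 days

cos θ = 1 − 2f = -0.420, giving a principal value of 114.8°.
Waning ⇒ past full, so θ = 360° − 114.8° = 245.2°.
That fraction of the synodic month is 245.2/360 × 29.531 d ≈ 20.11 d.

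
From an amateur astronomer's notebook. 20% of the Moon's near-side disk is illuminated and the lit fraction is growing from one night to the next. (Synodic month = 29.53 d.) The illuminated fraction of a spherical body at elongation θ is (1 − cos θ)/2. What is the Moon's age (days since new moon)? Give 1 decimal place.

4.4 days

Invert f = (1 − cos θ)/2 to get cos θ = 1 − 2(0.20) = 0.600, hence θ₀ = arccos 0.600 = 53.1°.
Waxing ⇒ before full, so θ = 53.1°.
Age = 29.53 × 53.1°/360° ≈ 4.36 days.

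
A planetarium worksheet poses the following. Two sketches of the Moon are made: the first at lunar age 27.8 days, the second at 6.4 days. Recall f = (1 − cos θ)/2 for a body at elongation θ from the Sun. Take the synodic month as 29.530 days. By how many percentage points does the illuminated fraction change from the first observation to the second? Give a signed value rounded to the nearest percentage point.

+36 percentage points

θ₁ = 360° × 27.8/29.530 = 338.9°, f₁ = (1 − cos θ₁)/2 = 0.033.
θ₂ = 360° × 6.4/29.530 = 78.0°, f₂ = (1 − cos θ₂)/2 = 0.396.
Change = f₂ − f₁ = +0.363 → +36 percentage points.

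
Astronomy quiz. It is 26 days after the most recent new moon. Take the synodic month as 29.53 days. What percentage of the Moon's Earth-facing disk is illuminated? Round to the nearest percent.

13%

Phase angle: θ = 360°·(26 d)/(29.53 d) = 317.0°.
Illuminated fraction = (1 − cos 317.0°)/2 = (1 − 0.731)/2 ≈ 0.135, so 13%.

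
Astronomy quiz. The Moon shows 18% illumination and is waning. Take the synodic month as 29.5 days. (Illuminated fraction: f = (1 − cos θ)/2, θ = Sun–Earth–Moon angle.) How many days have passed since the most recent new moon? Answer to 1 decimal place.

From f = (1 − cos θ)/2: cos θ = 1 − 2×0.18 = 0.640; arccos → 50.2°.
Since the Moon is past full (waning), take the reflex angle: θ = 360° − 50.2° = 309.8°.
At 360°/29.5 d per day, 309.8° corresponds to 25.39 days.

25.4 days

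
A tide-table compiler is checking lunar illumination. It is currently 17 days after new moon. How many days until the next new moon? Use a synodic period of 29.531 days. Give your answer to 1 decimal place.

One full lunation from the last new moon is 29.531 d; remaining = 29.531 − 17 = 12.531 d.

12.5 days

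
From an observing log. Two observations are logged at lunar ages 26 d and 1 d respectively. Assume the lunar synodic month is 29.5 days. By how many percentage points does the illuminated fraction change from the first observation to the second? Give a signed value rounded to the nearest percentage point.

-12 pp

θ₁ = 360° × 26/29.5 = 317.3°, f₁ = (1 − cos θ₁)/2 = 0.133.
θ₂ = 360° × 1/29.5 = 12.2°, f₂ = (1 − cos θ₂)/2 = 0.011.
Change = f₂ − f₁ = -0.121 → -12 percentage points.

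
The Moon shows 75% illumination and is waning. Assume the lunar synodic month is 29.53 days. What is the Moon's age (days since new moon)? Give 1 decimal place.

19.7 days

cos θ = 1 − 2f = -0.500, giving a principal value of 120.0°.
Waning ⇒ past full, so θ = 360° − 120.0° = 240.0°.
Age = 29.53 × 240.0°/360° ≈ 19.69 days.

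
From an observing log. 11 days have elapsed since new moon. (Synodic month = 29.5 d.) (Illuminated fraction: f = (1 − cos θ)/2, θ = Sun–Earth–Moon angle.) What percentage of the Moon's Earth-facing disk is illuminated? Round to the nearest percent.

Elongation θ = 360° × 11/29.5 ≈ 134.2°.
Illuminated fraction = (1 − cos 134.2°)/2 = (1 − (-0.698))/2 ≈ 0.849, so 85%.

85%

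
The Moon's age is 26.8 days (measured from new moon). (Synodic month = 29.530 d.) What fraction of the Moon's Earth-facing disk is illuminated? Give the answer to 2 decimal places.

0.08

Phase angle: θ = 360°·(26.8 d)/(29.530 d) = 326.7°.
With cos θ = 0.836, the lit fraction is (1 − 0.836)/2 ≈ 0.082.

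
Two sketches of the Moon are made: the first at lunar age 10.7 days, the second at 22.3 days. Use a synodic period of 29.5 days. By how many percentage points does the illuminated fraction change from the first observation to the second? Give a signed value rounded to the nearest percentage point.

θ₁ = 360° × 10.7/29.5 = 130.6°, f₁ = (1 − cos θ₁)/2 = 0.825.
θ₂ = 360° × 22.3/29.5 = 272.1°, f₂ = (1 − cos θ₂)/2 = 0.481.
Change = f₂ − f₁ = -0.344 → -34 percentage points.

-34 pp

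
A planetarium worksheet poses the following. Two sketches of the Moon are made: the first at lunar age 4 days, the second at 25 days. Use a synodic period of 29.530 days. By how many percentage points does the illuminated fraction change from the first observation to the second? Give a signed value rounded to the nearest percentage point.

+4 pp

θ₁ = 360° × 4/29.530 = 48.8°, f₁ = (1 − cos θ₁)/2 = 0.170.
θ₂ = 360° × 25/29.530 = 304.8°, f₂ = (1 − cos θ₂)/2 = 0.215.
Change = f₂ − f₁ = +0.044 → +4 percentage points.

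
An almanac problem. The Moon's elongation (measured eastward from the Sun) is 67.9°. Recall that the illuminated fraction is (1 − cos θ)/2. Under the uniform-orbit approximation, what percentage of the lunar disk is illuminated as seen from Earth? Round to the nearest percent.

Half-versine of 67.9°: (1 − 0.376)/2 = 0.312, i.e. 31%.

31%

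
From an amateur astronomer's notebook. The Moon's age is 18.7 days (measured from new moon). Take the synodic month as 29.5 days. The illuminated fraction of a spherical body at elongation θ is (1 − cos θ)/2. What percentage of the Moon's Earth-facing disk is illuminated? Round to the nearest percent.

The Moon has covered 18.7/29.5 of its cycle, so θ ≈ 360° × 18.7/29.5 = 228.2°.
With cos θ = (-0.666), the lit fraction is (1 − (-0.666))/2 ≈ 0.833, so 83%.

83%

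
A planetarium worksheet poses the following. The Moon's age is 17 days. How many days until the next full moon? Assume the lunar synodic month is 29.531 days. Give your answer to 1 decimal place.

27.3 days

Full moon occurs at elongation 180°, i.e. at age 29.531 × 180/360 = 14.765 d.
This lunation's full moon (14.765 d) has passed, so add one period: 44.296 − 17 = 27.296 days.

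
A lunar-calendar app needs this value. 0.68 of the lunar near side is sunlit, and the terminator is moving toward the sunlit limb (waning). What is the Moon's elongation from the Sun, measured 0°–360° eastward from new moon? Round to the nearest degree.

cos θ = 1 − 2f = -0.360, giving a principal value of 111.1°.
A waning Moon lies in 180°–360°, so θ = 360° − 111.1° = 248.9°.

249°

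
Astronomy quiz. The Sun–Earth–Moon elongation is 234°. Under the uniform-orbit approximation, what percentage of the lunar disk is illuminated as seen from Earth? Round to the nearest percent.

79%

Half-versine of 234°: (1 − (-0.588))/2 = 0.794, i.e. 79%.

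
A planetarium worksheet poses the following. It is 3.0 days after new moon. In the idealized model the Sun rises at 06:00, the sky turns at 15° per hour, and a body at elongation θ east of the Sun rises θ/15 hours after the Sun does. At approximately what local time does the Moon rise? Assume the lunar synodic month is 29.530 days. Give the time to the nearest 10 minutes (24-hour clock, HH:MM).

08:30

The Moon has covered 3.0/29.530 of its cycle, so θ ≈ 360° × 3.0/29.530 = 36.6°.
Delay after the Sun = 36.6° / (15°/h) ≈ 2.44 h.
06:00 + 2.438 h ≈ 08:26 → 08:30 to the nearest ten minutes.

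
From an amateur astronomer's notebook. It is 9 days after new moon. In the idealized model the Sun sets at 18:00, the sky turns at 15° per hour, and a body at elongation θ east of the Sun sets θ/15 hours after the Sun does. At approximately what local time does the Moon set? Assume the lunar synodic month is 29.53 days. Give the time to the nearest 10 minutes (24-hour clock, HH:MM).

01:20

Phase angle: θ = 360°·(9 d)/(29.53 d) = 109.7°.
At 15° of sky rotation per hour, 109.7° corresponds to a 7.31 h lag.
18:00 + 7.315 h ≈ 01:19 → 01:20 to the nearest ten minutes.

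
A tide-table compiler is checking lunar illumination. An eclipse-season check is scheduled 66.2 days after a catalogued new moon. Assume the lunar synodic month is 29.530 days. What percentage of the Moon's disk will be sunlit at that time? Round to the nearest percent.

Reduce mod P: 66.2 − 2×29.530 = 7.14 d into the current lunation.
Elongation θ = 360° × 7.14/29.530 ≈ 87.0°.
cos 87.0° = 0.052, so f = (1 − 0.052)/2 = 0.474, so 47%.

47%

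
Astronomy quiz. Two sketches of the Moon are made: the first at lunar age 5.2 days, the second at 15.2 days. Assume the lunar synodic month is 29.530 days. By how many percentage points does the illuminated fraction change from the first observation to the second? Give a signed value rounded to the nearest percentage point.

+72 pp

θ₁ = 360° × 5.2/29.530 = 63.4°, f₁ = (1 − cos θ₁)/2 = 0.276.
θ₂ = 360° × 15.2/29.530 = 185.3°, f₂ = (1 − cos θ₂)/2 = 0.998.
Change = f₂ − f₁ = +0.722 → +72 percentage points.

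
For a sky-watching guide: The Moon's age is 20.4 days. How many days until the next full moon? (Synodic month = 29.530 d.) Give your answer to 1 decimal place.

23.9 days

Full moon occurs at elongation 180°, i.e. at age 29.530 × 180/360 = 14.765 d.
Already past this cycle's full moon; the next is at 14.765 + 29.530 = 44.295 d, so 44.295 − 20.4 = 23.895 days.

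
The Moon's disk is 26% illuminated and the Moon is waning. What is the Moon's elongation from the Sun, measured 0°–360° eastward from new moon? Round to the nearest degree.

299°

cos θ = 1 − 2f = 0.480, giving a principal value of 61.3°.
Since the Moon is past full (waning), take the reflex angle: θ = 360° − 61.3° = 298.7°.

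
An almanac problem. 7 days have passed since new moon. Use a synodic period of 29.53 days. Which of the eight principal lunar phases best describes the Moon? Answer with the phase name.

first quarter

θ ≈ 360° × 7/29.53 = 85°, which falls in the first quarter sector.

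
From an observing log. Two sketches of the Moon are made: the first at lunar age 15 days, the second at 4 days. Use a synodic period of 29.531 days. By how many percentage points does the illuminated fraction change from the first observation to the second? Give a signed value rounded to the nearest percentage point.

First observation: θ = 360°·15/29.531 = 182.9°, so f = 0.999.
Second observation: θ = 48.8°, f = 0.170.
Δf = 0.170 − 0.999 = -0.829, i.e. -83 pp.

-83 percentage points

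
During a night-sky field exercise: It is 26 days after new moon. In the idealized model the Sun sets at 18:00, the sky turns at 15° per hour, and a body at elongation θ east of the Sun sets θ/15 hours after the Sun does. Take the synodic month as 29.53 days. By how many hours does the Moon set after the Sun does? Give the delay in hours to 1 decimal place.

21.1 h

Phase angle: θ = 360°·(26 d)/(29.53 d) = 317.0°.
At 15° of sky rotation per hour, 317.0° corresponds to a 21.13 h lag.
So the Moon sets 21.13 h after the Sun.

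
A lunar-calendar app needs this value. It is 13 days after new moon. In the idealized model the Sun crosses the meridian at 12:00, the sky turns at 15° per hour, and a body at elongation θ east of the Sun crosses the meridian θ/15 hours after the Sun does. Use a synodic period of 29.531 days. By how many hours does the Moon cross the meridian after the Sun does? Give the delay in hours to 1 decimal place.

10.6 h

Phase angle: θ = 360°·(13 d)/(29.531 d) = 158.5°.
Delay after the Sun = 158.5° / (15°/h) ≈ 10.57 h.
So the Moon crosses the meridian 10.57 h after the Sun.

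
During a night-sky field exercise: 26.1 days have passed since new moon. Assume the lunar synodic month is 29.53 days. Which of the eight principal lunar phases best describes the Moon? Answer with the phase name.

waning crescent

θ ≈ 360° × 26.1/29.53 = 318°, which falls in the waning crescent sector.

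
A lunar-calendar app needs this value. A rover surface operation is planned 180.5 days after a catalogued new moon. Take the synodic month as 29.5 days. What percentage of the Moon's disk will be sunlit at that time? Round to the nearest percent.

13%

Reduce mod P: 180.5 − 6×29.5 = 3.50 d into the current lunation.
Elongation θ = 360° × 3.50/29.5 ≈ 42.7°.
cos 42.7° = 0.735, so f = (1 − 0.735)/2 = 0.133, so 13%.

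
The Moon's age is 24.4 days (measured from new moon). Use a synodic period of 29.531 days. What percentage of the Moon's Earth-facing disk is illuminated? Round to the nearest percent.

Elongation θ = 360° × 24.4/29.531 ≈ 297.5°.
With cos θ = 0.461, the lit fraction is (1 − 0.461)/2 ≈ 0.270, so 27%.

27%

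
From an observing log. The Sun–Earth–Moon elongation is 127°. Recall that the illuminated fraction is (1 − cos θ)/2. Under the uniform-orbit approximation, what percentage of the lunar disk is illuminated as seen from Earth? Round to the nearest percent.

80%

cos 127° = (-0.602), so f = (1 − (-0.602))/2 = 0.801, i.e. 80%.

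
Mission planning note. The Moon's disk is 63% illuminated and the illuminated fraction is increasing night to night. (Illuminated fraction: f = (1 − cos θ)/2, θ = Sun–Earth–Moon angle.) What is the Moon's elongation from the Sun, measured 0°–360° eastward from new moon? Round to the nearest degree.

From f = (1 − cos θ)/2: cos θ = 1 − 2×0.63 = -0.260; arccos → 105.1°.
Before full moon the principal value applies: θ = 105.1°.

105°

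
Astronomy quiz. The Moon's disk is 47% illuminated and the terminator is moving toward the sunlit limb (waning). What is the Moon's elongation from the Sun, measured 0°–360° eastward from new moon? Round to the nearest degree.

273°

cos θ = 1 − 2f = 0.060, giving a principal value of 86.6°.
Waning ⇒ past full, so θ = 360° − 86.6° = 273.4°.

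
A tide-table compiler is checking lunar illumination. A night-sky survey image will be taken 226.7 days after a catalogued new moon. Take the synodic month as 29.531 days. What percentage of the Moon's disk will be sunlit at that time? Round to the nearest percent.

72%

Reduce mod P: 226.7 − 7×29.531 = 19.98 d into the current lunation.
Phase angle: θ = 360°·(19.98 d)/(29.531 d) = 243.6°.
Illuminated fraction = (1 − cos 243.6°)/2 = (1 − (-0.445))/2 ≈ 0.722, so 72%.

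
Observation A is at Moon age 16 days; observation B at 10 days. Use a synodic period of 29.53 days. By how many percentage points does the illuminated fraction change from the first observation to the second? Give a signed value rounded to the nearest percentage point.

First observation: θ = 360°·16/29.53 = 195.1°, so f = 0.983.
Second observation: θ = 121.9°, f = 0.764.
Δf = 0.764 − 0.983 = -0.219, i.e. -22 pp.

-22 pp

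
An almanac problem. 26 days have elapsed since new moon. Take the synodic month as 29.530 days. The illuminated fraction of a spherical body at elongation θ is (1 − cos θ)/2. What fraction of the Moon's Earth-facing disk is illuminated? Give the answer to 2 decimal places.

0.13

The Moon has covered 26/29.530 of its cycle, so θ ≈ 360° × 26/29.530 = 317.0°.
cos 317.0° = 0.731, so f = (1 − 0.731)/2 = 0.135.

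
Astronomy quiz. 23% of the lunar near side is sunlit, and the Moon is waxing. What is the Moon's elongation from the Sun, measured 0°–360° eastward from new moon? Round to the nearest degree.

57°

From f = (1 − cos θ)/2: cos θ = 1 − 2×0.23 = 0.540; arccos → 57.3°.
Before full moon the principal value applies: θ = 57.3°.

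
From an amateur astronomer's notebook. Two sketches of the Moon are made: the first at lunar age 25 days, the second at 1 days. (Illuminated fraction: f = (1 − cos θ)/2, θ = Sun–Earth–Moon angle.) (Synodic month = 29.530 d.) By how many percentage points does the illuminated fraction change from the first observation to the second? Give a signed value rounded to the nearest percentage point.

First observation: θ = 360°·25/29.530 = 304.8°, so f = 0.215.
Second observation: θ = 12.2°, f = 0.011.
Δf = 0.011 − 0.215 = -0.204, i.e. -20 pp.

-20 pp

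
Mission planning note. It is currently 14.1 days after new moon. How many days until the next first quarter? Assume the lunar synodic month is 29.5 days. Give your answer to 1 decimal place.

First quarter occurs at elongation 90°, i.e. at age 29.5 × 90/360 = 7.375 d.
Already past this cycle's first quarter; the next is at 7.375 + 29.5 = 36.875 d, so 36.875 − 14.1 = 22.775 days.

22.8 days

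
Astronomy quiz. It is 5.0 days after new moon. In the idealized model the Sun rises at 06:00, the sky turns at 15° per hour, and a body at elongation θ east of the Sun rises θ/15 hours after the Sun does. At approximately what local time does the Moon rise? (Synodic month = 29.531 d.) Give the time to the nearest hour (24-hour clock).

10:00

Phase angle: θ = 360°·(5.0 d)/(29.531 d) = 61.0°.
The Moon trails the Sun by θ/15 = 61.0/15 ≈ 4.06 hours.
06:00 + 4.06 h ≈ 10:04 → 10:00 to the nearest hour.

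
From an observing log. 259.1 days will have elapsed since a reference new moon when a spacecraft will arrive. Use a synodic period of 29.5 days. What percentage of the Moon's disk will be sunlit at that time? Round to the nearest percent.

40%

259.1 d spans 8 complete synodic months (8 × 29.5 = 236.00 d) plus 23.10 d.
Phase angle: θ = 360°·(23.10 d)/(29.5 d) = 281.9°.
cos 281.9° = 0.206, so f = (1 − 0.206)/2 = 0.397, so 40%.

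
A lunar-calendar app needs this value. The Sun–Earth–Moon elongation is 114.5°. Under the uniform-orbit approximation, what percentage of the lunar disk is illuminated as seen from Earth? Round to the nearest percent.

71%

Half-versine of 114.5°: (1 − (-0.415))/2 = 0.707, i.e. 71%.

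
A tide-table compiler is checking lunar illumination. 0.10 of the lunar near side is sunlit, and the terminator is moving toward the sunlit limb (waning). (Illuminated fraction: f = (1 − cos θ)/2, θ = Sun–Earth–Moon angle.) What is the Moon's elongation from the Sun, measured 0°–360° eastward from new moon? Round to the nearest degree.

323°

cos θ = 1 − 2f = 0.800, giving a principal value of 36.9°.
Since the Moon is past full (waning), take the reflex angle: θ = 360° − 36.9° = 323.1°.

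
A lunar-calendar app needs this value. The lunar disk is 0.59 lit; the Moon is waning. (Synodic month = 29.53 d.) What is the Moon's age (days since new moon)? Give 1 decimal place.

cos θ = 1 − 2f = -0.180, giving a principal value of 100.4°.
A waning Moon lies in 180°–360°, so θ = 360° − 100.4° = 259.6°.
Age = 29.53 × 259.6°/360° ≈ 21.30 days.

21.3 days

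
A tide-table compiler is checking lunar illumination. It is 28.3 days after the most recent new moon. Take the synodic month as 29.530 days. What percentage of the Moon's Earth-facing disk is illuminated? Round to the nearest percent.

Phase angle: θ = 360°·(28.3 d)/(29.530 d) = 345.0°.
Illuminated fraction = (1 − cos 345.0°)/2 = (1 − 0.966)/2 ≈ 0.017, so 2%.

2%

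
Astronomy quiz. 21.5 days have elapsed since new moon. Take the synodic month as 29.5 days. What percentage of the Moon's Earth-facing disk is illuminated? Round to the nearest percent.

57%

Phase angle: θ = 360°·(21.5 d)/(29.5 d) = 262.4°.
Illuminated fraction = (1 − cos 262.4°)/2 = (1 − (-0.133))/2 ≈ 0.566, so 57%.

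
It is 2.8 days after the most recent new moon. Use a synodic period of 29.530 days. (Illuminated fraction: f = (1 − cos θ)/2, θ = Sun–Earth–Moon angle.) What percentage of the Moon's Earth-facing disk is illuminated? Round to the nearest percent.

Phase angle: θ = 360°·(2.8 d)/(29.530 d) = 34.1°.
Illuminated fraction = (1 − cos 34.1°)/2 = (1 − 0.828)/2 ≈ 0.086, so 9%.

9%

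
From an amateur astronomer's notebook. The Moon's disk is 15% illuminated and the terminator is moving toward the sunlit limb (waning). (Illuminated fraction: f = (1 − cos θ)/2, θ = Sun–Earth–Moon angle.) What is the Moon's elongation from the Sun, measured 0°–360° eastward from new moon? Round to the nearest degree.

314°

From f = (1 − cos θ)/2: cos θ = 1 − 2×0.15 = 0.700; arccos → 45.6°.
A waning Moon lies in 180°–360°, so θ = 360° − 45.6° = 314.4°.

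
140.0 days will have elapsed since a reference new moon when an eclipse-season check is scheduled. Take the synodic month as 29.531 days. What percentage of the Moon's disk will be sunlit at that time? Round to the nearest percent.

140.0/29.531 = 4.741 lunations, so 4 complete cycles and 21.88 d into the next.
Phase angle: θ = 360°·(21.88 d)/(29.531 d) = 266.7°.
Illuminated fraction = (1 − cos 266.7°)/2 = (1 − (-0.058))/2 ≈ 0.529, so 53%.

53%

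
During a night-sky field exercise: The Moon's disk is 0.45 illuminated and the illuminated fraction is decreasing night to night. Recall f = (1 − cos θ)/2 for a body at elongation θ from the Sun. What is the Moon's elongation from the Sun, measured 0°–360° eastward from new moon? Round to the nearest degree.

276°

From f = (1 − cos θ)/2: cos θ = 1 − 2×0.45 = 0.100; arccos → 84.3°.
A waning Moon lies in 180°–360°, so θ = 360° − 84.3° = 275.7°.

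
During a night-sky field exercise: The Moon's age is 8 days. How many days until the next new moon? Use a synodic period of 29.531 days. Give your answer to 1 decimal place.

One full lunation from the last new moon is 29.531 d; remaining = 29.531 − 8 = 21.531 d.

21.5 days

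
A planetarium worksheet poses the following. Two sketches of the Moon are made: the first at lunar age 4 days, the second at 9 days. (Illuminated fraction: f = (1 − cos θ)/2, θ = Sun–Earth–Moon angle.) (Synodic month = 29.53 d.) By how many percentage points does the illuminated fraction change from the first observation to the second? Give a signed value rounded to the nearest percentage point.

+50 pp

θ₁ = 360° × 4/29.53 = 48.8°, f₁ = (1 − cos θ₁)/2 = 0.170.
θ₂ = 360° × 9/29.53 = 109.7°, f₂ = (1 − cos θ₂)/2 = 0.669.
Change = f₂ − f₁ = +0.498 → +50 percentage points.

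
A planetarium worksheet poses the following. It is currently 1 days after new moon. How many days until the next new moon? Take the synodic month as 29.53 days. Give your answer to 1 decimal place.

The next new moon completes the synodic month: 29.53 − 1 = 28.530 days.

28.5 days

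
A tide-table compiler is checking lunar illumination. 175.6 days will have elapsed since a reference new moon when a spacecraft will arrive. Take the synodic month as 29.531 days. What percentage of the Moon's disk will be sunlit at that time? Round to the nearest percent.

175.6 d spans 5 complete synodic months (5 × 29.531 = 147.66 d) plus 27.94 d.
The Moon has covered 27.94/29.531 of its cycle, so θ ≈ 360° × 27.94/29.531 = 340.7°.
Illuminated fraction = (1 − cos 340.7°)/2 = (1 − 0.944)/2 ≈ 0.028, so 3%.

3%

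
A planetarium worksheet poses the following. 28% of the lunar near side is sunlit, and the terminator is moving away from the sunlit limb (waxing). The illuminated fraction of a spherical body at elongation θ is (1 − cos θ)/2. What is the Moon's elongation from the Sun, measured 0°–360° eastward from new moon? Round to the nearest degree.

64°

Invert f = (1 − cos θ)/2 to get cos θ = 1 − 2(0.28) = 0.440, hence θ₀ = arccos 0.440 = 63.9°.
The Moon is waxing (0°–180°), so θ = 63.9° directly.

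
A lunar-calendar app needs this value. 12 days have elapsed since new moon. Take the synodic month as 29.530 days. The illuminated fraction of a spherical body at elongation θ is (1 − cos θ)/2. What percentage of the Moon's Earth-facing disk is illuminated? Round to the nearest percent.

Elongation θ = 360° × 12/29.530 ≈ 146.3°.
cos 146.3° = (-0.832), so f = (1 − (-0.832))/2 = 0.916, so 92%.

92%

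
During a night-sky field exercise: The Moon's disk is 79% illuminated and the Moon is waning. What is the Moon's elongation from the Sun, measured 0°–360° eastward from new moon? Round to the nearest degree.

235°

From f = (1 − cos θ)/2: cos θ = 1 − 2×0.79 = -0.580; arccos → 125.5°.
A waning Moon lies in 180°–360°, so θ = 360° − 125.5° = 234.5°.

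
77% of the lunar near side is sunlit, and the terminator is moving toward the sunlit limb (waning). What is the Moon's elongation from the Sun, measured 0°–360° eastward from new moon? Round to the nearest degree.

237°

Invert f = (1 − cos θ)/2 to get cos θ = 1 − 2(0.77) = -0.540, hence θ₀ = arccos -0.540 = 122.7°.
A waning Moon lies in 180°–360°, so θ = 360° − 122.7° = 237.3°.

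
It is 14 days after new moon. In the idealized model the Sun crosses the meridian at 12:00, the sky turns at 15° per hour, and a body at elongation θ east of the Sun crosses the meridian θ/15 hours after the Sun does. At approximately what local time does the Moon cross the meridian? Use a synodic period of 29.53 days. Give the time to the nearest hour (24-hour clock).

The Moon has covered 14/29.53 of its cycle, so θ ≈ 360° × 14/29.53 = 170.7°.
The Moon trails the Sun by θ/15 = 170.7/15 ≈ 11.38 hours.
12:00 + 11.38 h ≈ 23:23 → 23:00 to the nearest hour.

23:00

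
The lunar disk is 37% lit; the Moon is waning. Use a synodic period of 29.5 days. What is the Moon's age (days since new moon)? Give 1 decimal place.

23.4 days

cos θ = 1 − 2f = 0.260, giving a principal value of 74.9°.
Since the Moon is past full (waning), take the reflex angle: θ = 360° − 74.9° = 285.1°.
That fraction of the synodic month is 285.1/360 × 29.5 d ≈ 23.36 d.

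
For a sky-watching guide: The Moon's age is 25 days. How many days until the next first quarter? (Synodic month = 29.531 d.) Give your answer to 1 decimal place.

11.9 days

First quarter is 0.25 of the way through the cycle: age 0.25 × 29.531 = 7.383 d.
Already past this cycle's first quarter; the next is at 7.383 + 29.531 = 36.914 d, so 36.914 − 25 = 11.914 days.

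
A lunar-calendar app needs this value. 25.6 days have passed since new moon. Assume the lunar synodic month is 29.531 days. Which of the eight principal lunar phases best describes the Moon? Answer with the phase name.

θ ≈ 360° × 25.6/29.531 = 312°, which falls in the waning crescent sector.

waning crescent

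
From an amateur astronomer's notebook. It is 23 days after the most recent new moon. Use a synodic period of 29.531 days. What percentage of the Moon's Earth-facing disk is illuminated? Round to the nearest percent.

41%

The Moon has covered 23/29.531 of its cycle, so θ ≈ 360° × 23/29.531 = 280.4°.
Illuminated fraction = (1 − cos 280.4°)/2 = (1 − 0.180)/2 ≈ 0.410, so 41%.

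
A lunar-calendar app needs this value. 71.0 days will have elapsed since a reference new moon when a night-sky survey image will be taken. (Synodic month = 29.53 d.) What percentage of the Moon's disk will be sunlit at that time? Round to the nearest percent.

91%

71.0/29.53 = 2.404 lunations, so 2 complete cycles and 11.94 d into the next.
Elongation θ = 360° × 11.94/29.53 ≈ 145.6°.
cos 145.6° = (-0.825), so f = (1 − (-0.825))/2 = 0.912, so 91%.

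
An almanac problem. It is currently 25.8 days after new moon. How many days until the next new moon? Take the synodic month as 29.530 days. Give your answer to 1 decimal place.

One full lunation from the last new moon is 29.530 d; remaining = 29.530 − 25.8 = 3.730 d.

3.7 days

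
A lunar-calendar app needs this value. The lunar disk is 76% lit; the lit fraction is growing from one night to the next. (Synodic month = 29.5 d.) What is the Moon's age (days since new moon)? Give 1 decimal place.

Invert f = (1 − cos θ)/2 to get cos θ = 1 − 2(0.76) = -0.520, hence θ₀ = arccos -0.520 = 121.3°.
The Moon is waxing (0°–180°), so θ = 121.3° directly.
At 360°/29.5 d per day, 121.3° corresponds to 9.94 days.

9.9 days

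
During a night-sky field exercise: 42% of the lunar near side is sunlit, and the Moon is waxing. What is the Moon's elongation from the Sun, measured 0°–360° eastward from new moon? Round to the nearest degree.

81°

cos θ = 1 − 2f = 0.160, giving a principal value of 80.8°.
Before full moon the principal value applies: θ = 80.8°.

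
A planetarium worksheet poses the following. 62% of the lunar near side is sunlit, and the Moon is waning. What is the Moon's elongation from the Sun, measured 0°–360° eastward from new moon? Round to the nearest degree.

cos θ = 1 − 2f = -0.240, giving a principal value of 103.9°.
A waning Moon lies in 180°–360°, so θ = 360° − 103.9° = 256.1°.

256°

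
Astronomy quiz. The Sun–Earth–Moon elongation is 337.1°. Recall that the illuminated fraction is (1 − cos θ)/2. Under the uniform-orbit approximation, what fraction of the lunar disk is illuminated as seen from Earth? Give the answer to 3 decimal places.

0.039

Half-versine of 337.1°: (1 − 0.921)/2 = 0.039.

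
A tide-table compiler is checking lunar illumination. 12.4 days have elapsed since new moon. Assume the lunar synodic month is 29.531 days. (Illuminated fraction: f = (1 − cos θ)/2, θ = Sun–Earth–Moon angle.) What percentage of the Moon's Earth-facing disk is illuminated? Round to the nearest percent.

94%

The Moon has covered 12.4/29.531 of its cycle, so θ ≈ 360° × 12.4/29.531 = 151.2°.
With cos θ = (-0.876), the lit fraction is (1 − (-0.876))/2 ≈ 0.938, so 94%.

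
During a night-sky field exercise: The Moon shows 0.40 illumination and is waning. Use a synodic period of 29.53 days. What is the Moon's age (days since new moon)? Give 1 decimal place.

Invert f = (1 − cos θ)/2 to get cos θ = 1 − 2(0.40) = 0.200, hence θ₀ = arccos 0.200 = 78.5°.
Since the Moon is past full (waning), take the reflex angle: θ = 360° − 78.5° = 281.5°.
That fraction of the synodic month is 281.5/360 × 29.53 d ≈ 23.09 d.

23.1 days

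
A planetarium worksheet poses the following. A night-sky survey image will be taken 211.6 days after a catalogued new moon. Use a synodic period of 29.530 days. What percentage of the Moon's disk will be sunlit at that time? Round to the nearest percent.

211.6 d spans 7 complete synodic months (7 × 29.530 = 206.71 d) plus 4.89 d.
Phase angle: θ = 360°·(4.89 d)/(29.530 d) = 59.6°.
With cos θ = 0.506, the lit fraction is (1 − 0.506)/2 ≈ 0.247, so 25%.

25%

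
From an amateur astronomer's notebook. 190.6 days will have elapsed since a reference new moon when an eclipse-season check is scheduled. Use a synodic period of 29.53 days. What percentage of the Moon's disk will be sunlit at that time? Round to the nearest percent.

98%

190.6/29.53 = 6.454 lunations, so 6 complete cycles and 13.42 d into the next.
Elongation θ = 360° × 13.42/29.53 ≈ 163.6°.
cos 163.6° = (-0.959), so f = (1 − (-0.959))/2 = 0.980, so 98%.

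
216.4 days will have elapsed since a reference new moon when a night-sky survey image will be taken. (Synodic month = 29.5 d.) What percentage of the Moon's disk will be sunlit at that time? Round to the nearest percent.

76%

216.4/29.5 = 7.336 lunations, so 7 complete cycles and 9.90 d into the next.
Phase angle: θ = 360°·(9.90 d)/(29.5 d) = 120.8°.
cos 120.8° = (-0.512), so f = (1 − (-0.512))/2 = 0.756, so 76%.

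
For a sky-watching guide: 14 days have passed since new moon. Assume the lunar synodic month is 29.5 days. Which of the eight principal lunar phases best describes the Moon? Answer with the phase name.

θ ≈ 360° × 14/29.5 = 171°, which falls in the full moon sector.

full moon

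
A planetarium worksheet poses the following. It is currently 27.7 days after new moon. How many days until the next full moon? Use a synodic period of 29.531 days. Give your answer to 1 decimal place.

16.6 days

Full moon occurs at elongation 180°, i.e. at age 29.531 × 180/360 = 14.765 d.
Already past this cycle's full moon; the next is at 14.765 + 29.531 = 44.296 d, so 44.296 − 27.7 = 16.596 days.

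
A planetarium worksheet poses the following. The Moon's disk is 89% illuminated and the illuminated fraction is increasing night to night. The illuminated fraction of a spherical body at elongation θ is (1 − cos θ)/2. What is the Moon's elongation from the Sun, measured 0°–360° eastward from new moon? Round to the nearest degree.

141°

Invert f = (1 − cos θ)/2 to get cos θ = 1 − 2(0.89) = -0.780, hence θ₀ = arccos -0.780 = 141.3°.
Waxing ⇒ before full, so θ = 141.3°.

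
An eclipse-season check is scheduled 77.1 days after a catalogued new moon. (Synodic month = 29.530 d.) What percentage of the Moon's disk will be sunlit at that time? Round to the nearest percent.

88%

77.1 d spans 2 complete synodic months (2 × 29.530 = 59.06 d) plus 18.04 d.
Elongation θ = 360° × 18.04/29.530 ≈ 219.9°.
Illuminated fraction = (1 − cos 219.9°)/2 = (1 − (-0.767))/2 ≈ 0.883, so 88%.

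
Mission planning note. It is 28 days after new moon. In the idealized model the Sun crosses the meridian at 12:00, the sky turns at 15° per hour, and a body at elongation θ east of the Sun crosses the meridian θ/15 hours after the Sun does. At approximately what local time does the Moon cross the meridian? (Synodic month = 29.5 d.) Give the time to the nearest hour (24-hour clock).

The Moon has covered 28/29.5 of its cycle, so θ ≈ 360° × 28/29.5 = 341.7°.
At 15° of sky rotation per hour, 341.7° corresponds to a 22.78 h lag.
12:00 + 22.78 h ≈ 10:47 → 11:00 to the nearest hour.

11:00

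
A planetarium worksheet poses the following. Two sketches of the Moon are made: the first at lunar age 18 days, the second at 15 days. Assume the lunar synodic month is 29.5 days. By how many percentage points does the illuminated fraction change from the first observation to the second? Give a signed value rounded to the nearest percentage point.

+11 percentage points

First observation: θ = 360°·18/29.5 = 219.7°, so f = 0.885.
Second observation: θ = 183.1°, f = 0.999.
Δf = 0.999 − 0.885 = +0.114, i.e. +11 pp.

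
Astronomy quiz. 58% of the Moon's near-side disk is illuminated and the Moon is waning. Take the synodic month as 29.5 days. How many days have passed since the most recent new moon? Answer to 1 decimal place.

cos θ = 1 − 2f = -0.160, giving a principal value of 99.2°.
Waning ⇒ past full, so θ = 360° − 99.2° = 260.8°.
That fraction of the synodic month is 260.8/360 × 29.5 d ≈ 21.37 d.

21.4 days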